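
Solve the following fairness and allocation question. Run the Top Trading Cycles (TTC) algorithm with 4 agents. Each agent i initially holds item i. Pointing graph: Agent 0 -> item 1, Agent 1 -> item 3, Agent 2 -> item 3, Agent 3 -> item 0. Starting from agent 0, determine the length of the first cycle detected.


Step 1: Trace the pointer graph from agent 0: 0 -> 1 -> 3 -> 0
Step 2: A cycle is detected when we revisit agent 0
Step 3: The cycle is: 0 -> 1 -> 3 -> 0
Step 4: Cycle length = 3

3


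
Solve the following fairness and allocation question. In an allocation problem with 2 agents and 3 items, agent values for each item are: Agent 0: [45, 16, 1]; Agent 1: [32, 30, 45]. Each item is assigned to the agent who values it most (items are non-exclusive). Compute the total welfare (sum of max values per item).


Step 1: For each item, find the maximum value among all agents.
Step 2: Item 0 -> Agent 0 (value 45)
Step 3: Item 1 -> Agent 1 (value 30)
Step 4: Item 2 -> Agent 1 (value 45)
Step 5: Total welfare = 45 + 30 + 45 = 120

120


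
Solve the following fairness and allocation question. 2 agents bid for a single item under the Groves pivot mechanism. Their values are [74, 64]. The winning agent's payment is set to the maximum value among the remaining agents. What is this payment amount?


Step 1: The efficient winner is agent 0 with value 74
Step 2: Other agents' values: [64]
Step 3: Pivot payment = max(others) = 64
Step 4: The winner pays 64

64


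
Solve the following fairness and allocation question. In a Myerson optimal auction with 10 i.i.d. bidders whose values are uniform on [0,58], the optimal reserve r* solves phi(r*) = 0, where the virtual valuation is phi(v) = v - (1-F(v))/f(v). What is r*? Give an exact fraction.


Step 1: For U[0,58], F(v) = v/58 and f(v) = 1/58
Step 2: phi(v) = v - (1 - v/58)/(1/58) = v - (58 - v) = 2v - 58
Step 3: Set phi(r*) = 0: 2r* - 58 = 0
Step 4: r* = 58/2 = 29 (the number of bidders n = 10 does not enter)

29


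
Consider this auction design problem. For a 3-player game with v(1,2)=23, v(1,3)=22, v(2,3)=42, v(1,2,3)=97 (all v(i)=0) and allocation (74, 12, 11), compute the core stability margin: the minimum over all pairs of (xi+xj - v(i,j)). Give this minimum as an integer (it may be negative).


Step 1: Slack for coalition (1,2): x1+x2 - v12 = 86 - 23 = 63
Step 2: Slack for coalition (1,3): x1+x3 - v13 = 85 - 22 = 63
Step 3: Slack for coalition (2,3): x2+x3 - v23 = 23 - 42 = -19
Step 4: Minimum slack = min(63, 63, -19) = -19, attained by (2,3); coalition (2,3) can block (slack < 0), so the allocation is not in the core

-19


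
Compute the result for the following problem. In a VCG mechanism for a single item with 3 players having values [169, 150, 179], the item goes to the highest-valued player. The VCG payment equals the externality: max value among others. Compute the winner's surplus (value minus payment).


Step 1: The winner is the agent with the highest value: agent 2 with value 179
Step 2: Values of other agents: [169, 150]
Step 3: VCG payment = max of others' values = 169
Step 4: Surplus = 179 - 169 = 10

10


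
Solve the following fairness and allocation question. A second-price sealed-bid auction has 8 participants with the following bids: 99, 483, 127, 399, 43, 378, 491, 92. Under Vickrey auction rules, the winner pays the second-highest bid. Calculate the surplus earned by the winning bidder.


Step 1: Sort bids in descending order: 491, 483, 399, 378, 127, 99, 92, 43
Step 2: The winning bid is the highest: 491
Step 3: The payment equals the second-highest bid: 483
Step 4: Surplus = winner's bid - payment = 491 - 483 = 8

8


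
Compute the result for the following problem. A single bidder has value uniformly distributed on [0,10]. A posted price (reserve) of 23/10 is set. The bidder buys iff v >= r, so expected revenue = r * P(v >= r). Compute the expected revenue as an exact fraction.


Step 1: Posted price r = 23/10, value support [0,10]
Step 2: P(v >= r) = (10 - 23/10)/10 = 77/100
Step 3: Expected revenue = r * P(v >= r) = 23/10 * 77/100
Step 4: Revenue = 1771/1000

1771/1000


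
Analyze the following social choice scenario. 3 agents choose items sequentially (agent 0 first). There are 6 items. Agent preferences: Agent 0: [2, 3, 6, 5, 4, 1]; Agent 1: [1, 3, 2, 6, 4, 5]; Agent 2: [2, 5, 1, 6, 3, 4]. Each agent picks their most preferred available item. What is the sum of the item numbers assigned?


Step 1: Agent 0 picks item 2
Step 2: Agent 1 picks item 1
Step 3: Agent 2 picks item 5
Step 4: Sum = 2 + 1 + 5 = 8

8


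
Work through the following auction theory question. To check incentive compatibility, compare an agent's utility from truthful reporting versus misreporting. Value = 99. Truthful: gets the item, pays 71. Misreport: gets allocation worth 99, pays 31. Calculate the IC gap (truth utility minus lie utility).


Step 1: U(truth) = value - payment = 99 - 71 = 28
Step 2: U(lie) = allocation - payment = 99 - 31 = 68
Step 3: IC gap = 28 - 68 = -40

-40


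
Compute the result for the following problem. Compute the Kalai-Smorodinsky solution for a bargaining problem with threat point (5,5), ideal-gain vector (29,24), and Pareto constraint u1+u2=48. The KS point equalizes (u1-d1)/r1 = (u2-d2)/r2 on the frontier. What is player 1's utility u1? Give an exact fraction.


Step 1: At the KS point, (u1-d1)/r1 = (u2-d2)/r2 = t and u1+u2 = 48
Step 2: u1 = d1 + r1*t and u2 = d2 + r2*t, so (d1 + r1*t) + (d2 + r2*t) = 48
Step 3: t = (48 - 5 - 5)/(29 + 24) = 38/53
Step 4: u1 = d1 + r1*t = 5 + 29 * 38/53 = 1367/53
Step 5: (Check: u2 = d2 + r2*t = 1177/53; u1+u2 = 1367/53 + 1177/53 = 48, on the frontier.)

1367/53


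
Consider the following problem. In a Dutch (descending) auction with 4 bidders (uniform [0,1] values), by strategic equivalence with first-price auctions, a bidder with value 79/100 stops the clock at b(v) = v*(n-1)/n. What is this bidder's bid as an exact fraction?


Step 1: Dutch auctions are strategically equivalent to first-price auctions
Step 2: The equilibrium bid is b(v) = v*(n-1)/n
Step 3: b = 79/100 * 3/4
Step 4: b = 237/400

237/400


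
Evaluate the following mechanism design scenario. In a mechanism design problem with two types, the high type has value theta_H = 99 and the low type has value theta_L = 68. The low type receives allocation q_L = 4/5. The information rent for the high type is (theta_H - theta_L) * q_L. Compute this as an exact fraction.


Step 1: theta_H - theta_L = 99 - 68 = 31
Step 2: Information rent = (theta_H - theta_L) * q_L
Step 3: = 31 * 4/5
Step 4: = 124/5

124/5


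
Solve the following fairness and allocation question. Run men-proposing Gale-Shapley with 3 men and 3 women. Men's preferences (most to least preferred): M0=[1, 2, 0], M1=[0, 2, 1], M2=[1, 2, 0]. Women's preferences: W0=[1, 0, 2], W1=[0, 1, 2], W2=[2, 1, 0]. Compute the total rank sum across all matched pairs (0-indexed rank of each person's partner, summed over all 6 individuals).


Step 1: Run Gale-Shapley (men propose, women hold best offer):
  M0 proposes to W1; she accepts
  M1 proposes to W0; she accepts
  M2 proposes to W1; rejected
  M2 proposes to W2; she accepts
Step 2: Final matching: W0-M1, W1-M0, W2-M2
Step 3: 0-indexed ranks (man's rank of his match, then woman's): 0 + 0 + 0 + 0 + 1 + 0
Step 4: Total rank sum = 1

1


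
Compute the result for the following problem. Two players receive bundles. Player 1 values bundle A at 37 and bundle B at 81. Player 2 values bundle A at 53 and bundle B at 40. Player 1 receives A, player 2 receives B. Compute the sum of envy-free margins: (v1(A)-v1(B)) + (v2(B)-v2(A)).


Step 1: Player 1's margin = v1(A) - v1(B) = 37 - 81 = -44
Step 2: Player 2's margin = v2(B) - v2(A) = 40 - 53 = -13
Step 3: Total margin = -44 + -13 = -57

-57


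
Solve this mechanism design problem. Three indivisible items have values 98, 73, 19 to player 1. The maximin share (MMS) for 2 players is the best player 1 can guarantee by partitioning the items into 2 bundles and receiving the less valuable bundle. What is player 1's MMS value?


Step 1: Item values = 98, 73, 19
Step 2: Enumerate all 2-bundle partitions and take the smaller bundle:
  Partition 1: {98} vs {73,19} -> bundles 98, 92; min = 92
  Partition 2: {73} vs {98,19} -> bundles 73, 117; min = 73
  Partition 3: {19} vs {98,73} -> bundles 19, 171; min = 19
Step 3: MMS = max(92, 73, 19) = 92

92


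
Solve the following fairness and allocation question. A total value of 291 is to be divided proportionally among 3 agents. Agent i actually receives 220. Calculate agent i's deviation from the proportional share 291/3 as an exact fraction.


Step 1: Proportional share = 291/3 = 97
Step 2: Agent's actual allocation = 220
Step 3: Excess = 220 - 97 = 123

123


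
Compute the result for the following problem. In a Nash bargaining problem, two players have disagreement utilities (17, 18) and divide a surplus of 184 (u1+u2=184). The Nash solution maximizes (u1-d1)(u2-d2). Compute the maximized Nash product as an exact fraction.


Step 1: The Nash solution splits surplus symmetrically above the disagreement point
Step 2: u1 = (total + d1 - d2)/2 = (184 + 17 - 18)/2 = 183/2
Step 3: u2 = (total - d1 + d2)/2 = (184 - 17 + 18)/2 = 185/2
Step 4: Nash product = (183/2 - 17) * (185/2 - 18)
Step 5: = 149/2 * 149/2 = 22201/4

22201/4


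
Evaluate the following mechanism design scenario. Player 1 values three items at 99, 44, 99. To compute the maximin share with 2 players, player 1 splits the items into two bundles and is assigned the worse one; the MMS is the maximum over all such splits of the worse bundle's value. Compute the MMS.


Step 1: Item values = 99, 44, 99
Step 2: Enumerate all 2-bundle partitions and take the smaller bundle:
  Partition 1: {99} vs {44,99} -> bundles 99, 143; min = 99
  Partition 2: {44} vs {99,99} -> bundles 44, 198; min = 44
  Partition 3: {99} vs {99,44} -> bundles 99, 143; min = 99
Step 3: MMS = max(99, 44, 99) = 99

99


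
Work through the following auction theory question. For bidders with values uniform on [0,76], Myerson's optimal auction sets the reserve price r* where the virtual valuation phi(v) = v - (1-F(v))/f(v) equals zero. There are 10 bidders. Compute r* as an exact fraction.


Step 1: For U[0,76], F(v) = v/76 and f(v) = 1/76
Step 2: phi(v) = v - (1 - v/76)/(1/76) = v - (76 - v) = 2v - 76
Step 3: Set phi(r*) = 0: 2r* - 76 = 0
Step 4: r* = 76/2 = 38 (the number of bidders n = 10 does not enter)

38


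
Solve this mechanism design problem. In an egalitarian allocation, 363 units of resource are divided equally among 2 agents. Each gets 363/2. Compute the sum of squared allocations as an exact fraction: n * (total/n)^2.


Step 1: Each agent's share = 363/2
Step 2: Square of each share = (363/2)^2 = 131769/4
Step 3: Sum of squares = 2 * 131769/4 = 131769/2

131769/2


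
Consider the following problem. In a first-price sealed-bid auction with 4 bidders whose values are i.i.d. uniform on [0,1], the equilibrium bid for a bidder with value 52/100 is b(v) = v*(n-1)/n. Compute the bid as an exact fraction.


Step 1: The symmetric BNE bidding function is b(v) = v * (n-1) / n
Step 2: Substitute v = 13/25 and n = 4
Step 3: b = 13/25 * 3/4
Step 4: b = 39/100

39/100


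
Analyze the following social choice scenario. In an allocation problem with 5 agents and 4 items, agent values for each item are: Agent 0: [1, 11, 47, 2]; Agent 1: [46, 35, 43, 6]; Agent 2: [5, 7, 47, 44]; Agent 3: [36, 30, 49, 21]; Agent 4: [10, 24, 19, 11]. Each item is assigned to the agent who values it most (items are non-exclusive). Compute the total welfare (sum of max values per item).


Step 1: For each item, find the maximum value among all agents.
Step 2: Item 0 -> Agent 1 (value 46)
Step 3: Item 1 -> Agent 1 (value 35)
Step 4: Item 2 -> Agent 3 (value 49)
Step 5: Item 3 -> Agent 2 (value 44)
Step 6: Total welfare = 46 + 35 + 49 + 44 = 174

174


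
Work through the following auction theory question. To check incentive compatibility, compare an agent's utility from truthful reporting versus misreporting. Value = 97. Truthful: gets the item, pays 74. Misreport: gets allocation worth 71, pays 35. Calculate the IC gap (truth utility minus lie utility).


Step 1: U(truth) = value - payment = 97 - 74 = 23
Step 2: U(lie) = allocation - payment = 71 - 35 = 36
Step 3: IC gap = 23 - 36 = -13

-13


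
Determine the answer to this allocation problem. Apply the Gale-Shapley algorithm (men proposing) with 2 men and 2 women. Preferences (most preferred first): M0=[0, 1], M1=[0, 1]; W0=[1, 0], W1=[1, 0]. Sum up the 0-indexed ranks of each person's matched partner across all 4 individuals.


Step 1: Run Gale-Shapley (men propose, women hold best offer):
  M0 proposes to W0; she accepts
  M1 proposes to W0; she switches from M0
  M0 proposes to W1; she accepts
Step 2: Final matching: W0-M1, W1-M0
Step 3: 0-indexed ranks (man's rank of his match, then woman's): 0 + 0 + 1 + 1
Step 4: Total rank sum = 2

2


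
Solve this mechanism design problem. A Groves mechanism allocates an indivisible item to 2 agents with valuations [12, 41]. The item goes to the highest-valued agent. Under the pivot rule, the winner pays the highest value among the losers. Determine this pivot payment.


Step 1: The efficient winner is agent 1 with value 41
Step 2: Other agents' values: [12]
Step 3: Pivot payment = max(others) = 12
Step 4: The winner pays 12

12


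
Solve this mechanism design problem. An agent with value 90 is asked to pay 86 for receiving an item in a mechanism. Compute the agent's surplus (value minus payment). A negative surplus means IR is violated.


Step 1: Surplus = value - payment = 90 - 86 = 4
Step 2: IR is satisfied (surplus >= 0)

4


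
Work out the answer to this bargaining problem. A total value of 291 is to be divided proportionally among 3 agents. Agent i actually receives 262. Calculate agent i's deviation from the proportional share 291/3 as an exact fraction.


Step 1: Proportional share = 291/3 = 97
Step 2: Agent's actual allocation = 262
Step 3: Excess = 262 - 97 = 165

165


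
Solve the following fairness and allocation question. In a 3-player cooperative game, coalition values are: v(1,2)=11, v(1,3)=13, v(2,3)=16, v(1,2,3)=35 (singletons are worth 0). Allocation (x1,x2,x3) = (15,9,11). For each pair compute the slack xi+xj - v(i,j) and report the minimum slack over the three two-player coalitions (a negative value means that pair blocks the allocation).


Step 1: Slack for coalition (1,2): x1+x2 - v12 = 24 - 11 = 13
Step 2: Slack for coalition (1,3): x1+x3 - v13 = 26 - 13 = 13
Step 3: Slack for coalition (2,3): x2+x3 - v23 = 20 - 16 = 4
Step 4: Minimum slack = min(13, 13, 4) = 4, attained by (2,3); no pair can gain by deviating, so the allocation is in the core

4


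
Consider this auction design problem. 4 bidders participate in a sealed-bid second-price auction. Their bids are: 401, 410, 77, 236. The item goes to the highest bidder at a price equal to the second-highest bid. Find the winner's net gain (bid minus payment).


Step 1: Sort bids in descending order: 410, 401, 236, 77
Step 2: The winning bid is the highest: 410
Step 3: The payment equals the second-highest bid: 401
Step 4: Surplus = winner's bid - payment = 410 - 401 = 9

9


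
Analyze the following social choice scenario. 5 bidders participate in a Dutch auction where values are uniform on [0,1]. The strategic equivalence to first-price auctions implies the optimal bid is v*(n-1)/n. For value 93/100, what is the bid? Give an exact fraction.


Step 1: Dutch auctions are strategically equivalent to first-price auctions
Step 2: The equilibrium bid is b(v) = v*(n-1)/n
Step 3: b = 93/100 * 4/5
Step 4: b = 93/125

93/125


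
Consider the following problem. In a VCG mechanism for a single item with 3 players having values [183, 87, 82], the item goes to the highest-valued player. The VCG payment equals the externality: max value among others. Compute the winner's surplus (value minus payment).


Step 1: The winner is the agent with the highest value: agent 0 with value 183
Step 2: Values of other agents: [87, 82]
Step 3: VCG payment = max of others' values = 87
Step 4: Surplus = 183 - 87 = 96

96


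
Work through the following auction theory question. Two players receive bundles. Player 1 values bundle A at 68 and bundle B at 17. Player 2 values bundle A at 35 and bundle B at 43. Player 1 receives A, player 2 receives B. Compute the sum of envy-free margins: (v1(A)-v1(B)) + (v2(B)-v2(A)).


Step 1: Player 1's margin = v1(A) - v1(B) = 68 - 17 = 51
Step 2: Player 2's margin = v2(B) - v2(A) = 43 - 35 = 8
Step 3: Total margin = 51 + 8 = 59

59


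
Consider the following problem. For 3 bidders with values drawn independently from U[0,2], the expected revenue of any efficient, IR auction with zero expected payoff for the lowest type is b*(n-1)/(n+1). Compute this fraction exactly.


Step 1: By Revenue Equivalence, expected revenue = b*(n-1)/(n+1)
Step 2: Substituting n = 3, b = 2
Step 3: Revenue = 2*(3-1)/(3+1) = 2*2/4
Step 4: Revenue = 4/4 = 1

1


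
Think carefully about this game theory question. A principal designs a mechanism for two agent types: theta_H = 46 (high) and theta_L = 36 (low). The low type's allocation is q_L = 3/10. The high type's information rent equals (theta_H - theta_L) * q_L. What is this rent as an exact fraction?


Step 1: theta_H - theta_L = 46 - 36 = 10
Step 2: Information rent = (theta_H - theta_L) * q_L
Step 3: = 10 * 3/10
Step 4: = 3

3


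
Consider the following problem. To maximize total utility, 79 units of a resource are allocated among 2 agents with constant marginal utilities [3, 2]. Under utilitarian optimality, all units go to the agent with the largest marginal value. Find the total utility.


Step 1: The marginal utilities are [3, 2]
Step 2: The highest marginal utility is 3
Step 3: All 79 units go to that agent
Step 4: Total utility = 3 * 79 = 237

237


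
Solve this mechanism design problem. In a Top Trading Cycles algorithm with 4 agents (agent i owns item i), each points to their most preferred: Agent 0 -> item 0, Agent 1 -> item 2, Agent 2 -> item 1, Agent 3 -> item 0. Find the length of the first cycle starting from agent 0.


Step 1: Trace the pointer graph from agent 0: 0 -> 0
Step 2: A cycle is detected when we revisit agent 0
Step 3: The cycle is: 0 -> 0
Step 4: Cycle length = 1

1


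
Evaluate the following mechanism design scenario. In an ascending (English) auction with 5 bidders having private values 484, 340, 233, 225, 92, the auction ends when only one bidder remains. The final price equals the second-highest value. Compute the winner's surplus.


Step 1: Identify the highest value: 484
Step 2: Identify the second-highest value: 340
Step 3: The final price = second-highest value = 340
Step 4: Surplus = 484 - 340 = 144

144


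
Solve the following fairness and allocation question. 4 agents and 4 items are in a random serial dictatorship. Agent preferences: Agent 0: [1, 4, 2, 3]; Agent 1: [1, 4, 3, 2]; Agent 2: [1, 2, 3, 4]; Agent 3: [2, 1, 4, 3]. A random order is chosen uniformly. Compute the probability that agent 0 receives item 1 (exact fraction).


Step 1: Agent 0 wants item 1
Step 2: There are 24 possible orderings of agents
Step 3: In 8 orderings, agent 0 gets item 1
Step 4: Probability = 8/24 = 1/3

1/3


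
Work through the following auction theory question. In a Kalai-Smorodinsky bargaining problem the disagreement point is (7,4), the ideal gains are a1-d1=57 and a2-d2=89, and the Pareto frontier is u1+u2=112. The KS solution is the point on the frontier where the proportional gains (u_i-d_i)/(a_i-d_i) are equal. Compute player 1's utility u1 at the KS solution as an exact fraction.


Step 1: At the KS point, (u1-d1)/r1 = (u2-d2)/r2 = t and u1+u2 = 112
Step 2: u1 = d1 + r1*t and u2 = d2 + r2*t, so (d1 + r1*t) + (d2 + r2*t) = 112
Step 3: t = (112 - 7 - 4)/(57 + 89) = 101/146
Step 4: u1 = d1 + r1*t = 7 + 57 * 101/146 = 6779/146
Step 5: (Check: u2 = d2 + r2*t = 9573/146; u1+u2 = 6779/146 + 9573/146 = 112, on the frontier.)

6779/146


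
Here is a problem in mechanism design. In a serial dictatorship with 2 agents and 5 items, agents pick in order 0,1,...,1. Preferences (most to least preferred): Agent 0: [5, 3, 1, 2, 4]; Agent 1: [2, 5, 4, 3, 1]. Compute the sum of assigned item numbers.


Step 1: Agent 0 picks item 5
Step 2: Agent 1 picks item 2
Step 3: Sum = 5 + 2 = 7

7


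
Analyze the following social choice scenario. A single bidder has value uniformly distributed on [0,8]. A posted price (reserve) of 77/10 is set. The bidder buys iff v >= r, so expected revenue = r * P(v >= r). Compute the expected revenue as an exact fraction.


Step 1: Posted price r = 77/10, value support [0,8]
Step 2: P(v >= r) = (8 - 77/10)/8 = 3/80
Step 3: Expected revenue = r * P(v >= r) = 77/10 * 3/80
Step 4: Revenue = 231/800

231/800


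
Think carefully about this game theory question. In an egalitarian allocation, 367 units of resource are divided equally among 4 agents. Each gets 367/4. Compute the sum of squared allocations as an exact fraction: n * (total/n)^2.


Step 1: Each agent's share = 367/4
Step 2: Square of each share = (367/4)^2 = 134689/16
Step 3: Sum of squares = 4 * 134689/16 = 134689/4

134689/4


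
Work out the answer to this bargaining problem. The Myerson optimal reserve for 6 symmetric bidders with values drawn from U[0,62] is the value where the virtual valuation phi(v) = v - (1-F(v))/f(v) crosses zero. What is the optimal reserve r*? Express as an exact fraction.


Step 1: For U[0,62], F(v) = v/62 and f(v) = 1/62
Step 2: phi(v) = v - (1 - v/62)/(1/62) = v - (62 - v) = 2v - 62
Step 3: Set phi(r*) = 0: 2r* - 62 = 0
Step 4: r* = 62/2 = 31 (the number of bidders n = 6 does not enter)

31


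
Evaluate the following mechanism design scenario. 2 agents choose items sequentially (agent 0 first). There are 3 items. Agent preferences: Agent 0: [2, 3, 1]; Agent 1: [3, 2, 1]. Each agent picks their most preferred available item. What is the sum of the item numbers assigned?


Step 1: Agent 0 picks item 2
Step 2: Agent 1 picks item 3
Step 3: Sum = 2 + 3 = 5

5


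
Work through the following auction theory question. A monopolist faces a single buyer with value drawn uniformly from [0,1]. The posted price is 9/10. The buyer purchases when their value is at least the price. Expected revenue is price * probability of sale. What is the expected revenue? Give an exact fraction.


Step 1: Posted price r = 9/10, value support [0,1]
Step 2: P(v >= r) = (1 - 9/10)/1 = 1/10
Step 3: Expected revenue = r * P(v >= r) = 9/10 * 1/10
Step 4: Revenue = 9/100

9/100


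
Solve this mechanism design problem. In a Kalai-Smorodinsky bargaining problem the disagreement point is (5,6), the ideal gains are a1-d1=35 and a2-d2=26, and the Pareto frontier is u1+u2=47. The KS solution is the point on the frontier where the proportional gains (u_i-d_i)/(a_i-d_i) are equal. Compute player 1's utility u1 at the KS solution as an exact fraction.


Step 1: At the KS point, (u1-d1)/r1 = (u2-d2)/r2 = t and u1+u2 = 47
Step 2: u1 = d1 + r1*t and u2 = d2 + r2*t, so (d1 + r1*t) + (d2 + r2*t) = 47
Step 3: t = (47 - 5 - 6)/(35 + 26) = 36/61
Step 4: u1 = d1 + r1*t = 5 + 35 * 36/61 = 1565/61
Step 5: (Check: u2 = d2 + r2*t = 1302/61; u1+u2 = 1565/61 + 1302/61 = 47, on the frontier.)

1565/61


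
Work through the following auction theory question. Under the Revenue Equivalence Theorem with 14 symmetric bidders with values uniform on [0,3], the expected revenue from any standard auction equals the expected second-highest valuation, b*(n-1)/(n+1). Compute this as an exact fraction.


Step 1: By Revenue Equivalence, expected revenue = b*(n-1)/(n+1)
Step 2: Substituting n = 14, b = 3
Step 3: Revenue = 3*(14-1)/(14+1) = 3*13/15
Step 4: Revenue = 39/15 = 13/5

13/5


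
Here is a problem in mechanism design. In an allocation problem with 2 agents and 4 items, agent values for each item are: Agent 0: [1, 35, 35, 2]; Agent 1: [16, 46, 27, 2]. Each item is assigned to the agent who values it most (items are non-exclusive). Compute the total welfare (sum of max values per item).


Step 1: For each item, find the maximum value among all agents.
Step 2: Item 0 -> Agent 1 (value 16)
Step 3: Item 1 -> Agent 1 (value 46)
Step 4: Item 2 -> Agent 0 (value 35)
Step 5: Item 3 -> Agent 0 (value 2)
Step 6: Total welfare = 16 + 46 + 35 + 2 = 99

99


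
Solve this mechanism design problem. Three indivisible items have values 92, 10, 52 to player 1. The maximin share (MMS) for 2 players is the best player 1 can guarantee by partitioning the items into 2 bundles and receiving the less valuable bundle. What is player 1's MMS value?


Step 1: Item values = 92, 10, 52
Step 2: Enumerate all 2-bundle partitions and take the smaller bundle:
  Partition 1: {92} vs {10,52} -> bundles 92, 62; min = 62
  Partition 2: {10} vs {92,52} -> bundles 10, 144; min = 10
  Partition 3: {52} vs {92,10} -> bundles 52, 102; min = 52
Step 3: MMS = max(62, 10, 52) = 62

62


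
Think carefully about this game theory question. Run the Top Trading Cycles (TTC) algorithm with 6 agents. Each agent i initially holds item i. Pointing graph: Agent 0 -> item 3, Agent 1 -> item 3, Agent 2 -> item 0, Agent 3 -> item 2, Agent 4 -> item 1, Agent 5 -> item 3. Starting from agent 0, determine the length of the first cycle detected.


Step 1: Trace the pointer graph from agent 0: 0 -> 3 -> 2 -> 0
Step 2: A cycle is detected when we revisit agent 0
Step 3: The cycle is: 0 -> 3 -> 2 -> 0
Step 4: Cycle length = 3

3


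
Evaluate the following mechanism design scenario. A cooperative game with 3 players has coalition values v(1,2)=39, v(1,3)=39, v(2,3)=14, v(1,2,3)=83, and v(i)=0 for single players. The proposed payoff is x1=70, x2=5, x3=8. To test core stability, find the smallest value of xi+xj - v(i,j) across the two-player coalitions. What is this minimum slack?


Step 1: Slack for coalition (1,2): x1+x2 - v12 = 75 - 39 = 36
Step 2: Slack for coalition (1,3): x1+x3 - v13 = 78 - 39 = 39
Step 3: Slack for coalition (2,3): x2+x3 - v23 = 13 - 14 = -1
Step 4: Minimum slack = min(36, 39, -1) = -1, attained by (2,3); coalition (2,3) can block (slack < 0), so the allocation is not in the core

-1


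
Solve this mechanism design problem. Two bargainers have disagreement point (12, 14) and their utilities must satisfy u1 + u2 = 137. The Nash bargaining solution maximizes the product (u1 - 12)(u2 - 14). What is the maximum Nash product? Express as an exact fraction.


Step 1: The Nash solution splits surplus symmetrically above the disagreement point
Step 2: u1 = (total + d1 - d2)/2 = (137 + 12 - 14)/2 = 135/2
Step 3: u2 = (total - d1 + d2)/2 = (137 - 12 + 14)/2 = 139/2
Step 4: Nash product = (135/2 - 12) * (139/2 - 14)
Step 5: = 111/2 * 111/2 = 12321/4

12321/4


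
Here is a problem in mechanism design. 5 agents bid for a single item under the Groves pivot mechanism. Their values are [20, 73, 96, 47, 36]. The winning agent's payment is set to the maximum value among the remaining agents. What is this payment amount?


Step 1: The efficient winner is agent 2 with value 96
Step 2: Other agents' values: [20, 73, 47, 36]
Step 3: Pivot payment = max(others) = 73
Step 4: The winner pays 73

73


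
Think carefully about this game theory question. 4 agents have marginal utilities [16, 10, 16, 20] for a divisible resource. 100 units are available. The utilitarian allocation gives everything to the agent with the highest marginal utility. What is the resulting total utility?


Step 1: The marginal utilities are [16, 10, 16, 20]
Step 2: The highest marginal utility is 20
Step 3: All 100 units go to that agent
Step 4: Total utility = 20 * 100 = 2000

2000


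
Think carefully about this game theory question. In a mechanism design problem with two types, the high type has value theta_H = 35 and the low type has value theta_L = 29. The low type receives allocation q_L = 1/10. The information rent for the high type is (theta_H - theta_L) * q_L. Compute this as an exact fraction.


Step 1: theta_H - theta_L = 35 - 29 = 6
Step 2: Information rent = (theta_H - theta_L) * q_L
Step 3: = 6 * 1/10
Step 4: = 3/5

3/5


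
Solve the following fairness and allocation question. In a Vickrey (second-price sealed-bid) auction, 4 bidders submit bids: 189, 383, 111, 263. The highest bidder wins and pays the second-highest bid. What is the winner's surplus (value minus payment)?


Step 1: Sort bids in descending order: 383, 263, 189, 111
Step 2: The winning bid is the highest: 383
Step 3: The payment equals the second-highest bid: 263
Step 4: Surplus = winner's bid - payment = 383 - 263 = 120

120


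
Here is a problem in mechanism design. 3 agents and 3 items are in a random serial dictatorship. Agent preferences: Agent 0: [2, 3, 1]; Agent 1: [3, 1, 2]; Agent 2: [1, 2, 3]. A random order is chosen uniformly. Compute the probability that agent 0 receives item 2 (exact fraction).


Step 1: Agent 0 wants item 2
Step 2: There are 6 possible orderings of agents
Step 3: In 6 orderings, agent 0 gets item 2
Step 4: Probability = 6/6 = 1

1


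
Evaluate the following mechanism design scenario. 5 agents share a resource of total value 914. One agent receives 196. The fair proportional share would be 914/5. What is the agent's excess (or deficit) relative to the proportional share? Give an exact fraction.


Step 1: Proportional share = 914/5
Step 2: Agent's actual allocation = 196
Step 3: Excess = 196 - 914/5 = 66/5

66/5


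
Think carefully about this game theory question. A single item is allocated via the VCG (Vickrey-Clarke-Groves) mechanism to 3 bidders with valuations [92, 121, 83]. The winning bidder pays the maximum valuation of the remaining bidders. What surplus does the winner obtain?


Step 1: The winner is the agent with the highest value: agent 1 with value 121
Step 2: Values of other agents: [92, 83]
Step 3: VCG payment = max of others' values = 92
Step 4: Surplus = 121 - 92 = 29

29


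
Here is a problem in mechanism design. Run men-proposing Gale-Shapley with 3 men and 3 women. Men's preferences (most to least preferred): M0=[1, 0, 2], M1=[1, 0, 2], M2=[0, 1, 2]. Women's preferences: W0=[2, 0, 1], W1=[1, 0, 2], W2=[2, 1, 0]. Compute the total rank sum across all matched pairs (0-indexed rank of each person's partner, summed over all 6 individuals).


Step 1: Run Gale-Shapley (men propose, women hold best offer):
  M0 proposes to W1; she accepts
  M1 proposes to W1; she switches from M0
  M2 proposes to W0; she accepts
  M0 proposes to W0; rejected
  M0 proposes to W2; she accepts
Step 2: Final matching: W0-M2, W1-M1, W2-M0
Step 3: 0-indexed ranks (man's rank of his match, then woman's): 0 + 0 + 0 + 0 + 2 + 2
Step 4: Total rank sum = 4

4


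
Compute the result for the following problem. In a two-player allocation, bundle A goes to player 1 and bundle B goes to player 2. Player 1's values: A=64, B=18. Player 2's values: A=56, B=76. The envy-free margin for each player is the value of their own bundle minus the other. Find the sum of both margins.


Step 1: Player 1's margin = v1(A) - v1(B) = 64 - 18 = 46
Step 2: Player 2's margin = v2(B) - v2(A) = 76 - 56 = 20
Step 3: Total margin = 46 + 20 = 66

66


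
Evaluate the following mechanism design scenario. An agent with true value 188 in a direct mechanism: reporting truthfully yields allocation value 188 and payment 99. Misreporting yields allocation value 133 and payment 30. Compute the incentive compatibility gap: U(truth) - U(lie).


Step 1: U(truth) = value - payment = 188 - 99 = 89
Step 2: U(lie) = allocation - payment = 133 - 30 = 103
Step 3: IC gap = 89 - 103 = -14

-14


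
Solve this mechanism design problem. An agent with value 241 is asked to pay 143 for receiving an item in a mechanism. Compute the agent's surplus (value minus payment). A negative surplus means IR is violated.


Step 1: Surplus = value - payment = 241 - 143 = 98
Step 2: IR is satisfied (surplus >= 0)

98


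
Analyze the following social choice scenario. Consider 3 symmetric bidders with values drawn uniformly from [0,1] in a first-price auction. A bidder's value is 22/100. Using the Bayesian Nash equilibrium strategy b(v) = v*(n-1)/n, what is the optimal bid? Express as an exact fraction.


Step 1: The symmetric BNE bidding function is b(v) = v * (n-1) / n
Step 2: Substitute v = 11/50 and n = 3
Step 3: b = 11/50 * 2/3
Step 4: b = 11/75

11/75


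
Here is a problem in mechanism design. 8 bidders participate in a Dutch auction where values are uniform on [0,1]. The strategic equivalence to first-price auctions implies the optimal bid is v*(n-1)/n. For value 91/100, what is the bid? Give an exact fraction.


Step 1: Dutch auctions are strategically equivalent to first-price auctions
Step 2: The equilibrium bid is b(v) = v*(n-1)/n
Step 3: b = 91/100 * 7/8
Step 4: b = 637/800

637/800


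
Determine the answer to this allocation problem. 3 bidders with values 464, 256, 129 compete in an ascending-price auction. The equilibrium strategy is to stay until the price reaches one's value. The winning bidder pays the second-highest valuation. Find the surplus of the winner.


Step 1: Identify the highest value: 464
Step 2: Identify the second-highest value: 256
Step 3: The final price = second-highest value = 256
Step 4: Surplus = 464 - 256 = 208

208


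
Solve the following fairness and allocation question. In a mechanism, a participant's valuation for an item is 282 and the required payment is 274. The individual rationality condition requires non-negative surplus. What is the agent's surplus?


Step 1: Surplus = value - payment = 282 - 274 = 8
Step 2: IR is satisfied (surplus >= 0)

8


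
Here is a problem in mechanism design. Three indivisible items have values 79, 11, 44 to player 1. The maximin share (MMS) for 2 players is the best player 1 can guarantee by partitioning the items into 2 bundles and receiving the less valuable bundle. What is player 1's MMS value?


Step 1: Item values = 79, 11, 44
Step 2: Enumerate all 2-bundle partitions and take the smaller bundle:
  Partition 1: {79} vs {11,44} -> bundles 79, 55; min = 55
  Partition 2: {11} vs {79,44} -> bundles 11, 123; min = 11
  Partition 3: {44} vs {79,11} -> bundles 44, 90; min = 44
Step 3: MMS = max(55, 11, 44) = 55

55


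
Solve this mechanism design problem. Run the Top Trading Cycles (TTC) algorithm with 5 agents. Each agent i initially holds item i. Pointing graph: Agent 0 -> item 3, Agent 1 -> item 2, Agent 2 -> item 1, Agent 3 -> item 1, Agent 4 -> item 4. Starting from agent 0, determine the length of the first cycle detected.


Step 1: Trace the pointer graph from agent 0: 0 -> 3 -> 1 -> 2 -> 1
Step 2: A cycle is detected when we revisit agent 1
Step 3: The cycle is: 1 -> 2 -> 1
Step 4: Cycle length = 2

2


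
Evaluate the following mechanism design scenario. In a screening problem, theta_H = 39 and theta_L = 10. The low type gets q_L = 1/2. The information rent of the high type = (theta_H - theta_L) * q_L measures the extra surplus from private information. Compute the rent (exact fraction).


Step 1: theta_H - theta_L = 39 - 10 = 29
Step 2: Information rent = (theta_H - theta_L) * q_L
Step 3: = 29 * 1/2
Step 4: = 29/2

29/2


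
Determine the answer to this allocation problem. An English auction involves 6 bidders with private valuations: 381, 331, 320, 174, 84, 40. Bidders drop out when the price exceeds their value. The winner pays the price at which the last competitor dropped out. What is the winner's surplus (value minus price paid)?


Step 1: Identify the highest value: 381
Step 2: Identify the second-highest value: 331
Step 3: The final price = second-highest value = 331
Step 4: Surplus = 381 - 331 = 50

50


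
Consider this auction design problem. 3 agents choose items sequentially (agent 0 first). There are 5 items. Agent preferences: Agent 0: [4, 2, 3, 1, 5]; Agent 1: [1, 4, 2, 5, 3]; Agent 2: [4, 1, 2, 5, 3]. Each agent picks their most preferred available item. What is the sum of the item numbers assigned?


Step 1: Agent 0 picks item 4
Step 2: Agent 1 picks item 1
Step 3: Agent 2 picks item 2
Step 4: Sum = 4 + 1 + 2 = 7

7


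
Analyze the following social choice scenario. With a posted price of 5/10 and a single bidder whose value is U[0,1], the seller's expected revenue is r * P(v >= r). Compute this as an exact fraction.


Step 1: Posted price r = 1/2, value support [0,1]
Step 2: P(v >= r) = (1 - 1/2)/1 = 1/2
Step 3: Expected revenue = r * P(v >= r) = 1/2 * 1/2
Step 4: Revenue = 1/4

1/4


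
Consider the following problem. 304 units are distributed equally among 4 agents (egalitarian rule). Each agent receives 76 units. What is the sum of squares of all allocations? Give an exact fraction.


Step 1: Each agent's share = 304/4 = 76
Step 2: Square of each share = (76)^2 = 5776
Step 3: Sum of squares = 4 * 5776 = 23104

23104


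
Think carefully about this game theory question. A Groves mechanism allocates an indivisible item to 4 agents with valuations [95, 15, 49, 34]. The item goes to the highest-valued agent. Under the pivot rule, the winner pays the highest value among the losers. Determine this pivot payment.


Step 1: The efficient winner is agent 0 with value 95
Step 2: Other agents' values: [15, 49, 34]
Step 3: Pivot payment = max(others) = 49
Step 4: The winner pays 49

49


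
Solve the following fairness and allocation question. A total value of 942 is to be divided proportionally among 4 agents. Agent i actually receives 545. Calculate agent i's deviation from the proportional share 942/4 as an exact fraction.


Step 1: Proportional share = 942/4 = 471/2
Step 2: Agent's actual allocation = 545
Step 3: Excess = 545 - 471/2 = 619/2

619/2


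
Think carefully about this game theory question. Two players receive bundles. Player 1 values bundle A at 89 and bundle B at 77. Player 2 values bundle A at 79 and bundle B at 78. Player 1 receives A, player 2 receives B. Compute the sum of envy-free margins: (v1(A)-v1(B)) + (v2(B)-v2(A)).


Step 1: Player 1's margin = v1(A) - v1(B) = 89 - 77 = 12
Step 2: Player 2's margin = v2(B) - v2(A) = 78 - 79 = -1
Step 3: Total margin = 12 + -1 = 11

11


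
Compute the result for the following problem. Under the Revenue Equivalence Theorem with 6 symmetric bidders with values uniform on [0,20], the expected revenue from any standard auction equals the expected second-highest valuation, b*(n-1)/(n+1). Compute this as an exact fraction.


Step 1: By Revenue Equivalence, expected revenue = b*(n-1)/(n+1)
Step 2: Substituting n = 6, b = 20
Step 3: Revenue = 20*(6-1)/(6+1) = 20*5/7
Step 4: Revenue = 100/7

100/7


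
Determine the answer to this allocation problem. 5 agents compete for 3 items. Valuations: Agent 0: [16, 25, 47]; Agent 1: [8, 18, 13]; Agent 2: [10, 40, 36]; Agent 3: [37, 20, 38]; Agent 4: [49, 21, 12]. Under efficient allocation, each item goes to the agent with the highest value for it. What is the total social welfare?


Step 1: For each item, find the maximum value among all agents.
Step 2: Item 0 -> Agent 4 (value 49)
Step 3: Item 1 -> Agent 2 (value 40)
Step 4: Item 2 -> Agent 0 (value 47)
Step 5: Total welfare = 49 + 40 + 47 = 136

136


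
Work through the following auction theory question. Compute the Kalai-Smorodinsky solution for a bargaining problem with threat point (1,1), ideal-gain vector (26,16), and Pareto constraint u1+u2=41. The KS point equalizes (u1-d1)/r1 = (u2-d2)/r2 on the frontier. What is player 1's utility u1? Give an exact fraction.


Step 1: At the KS point, (u1-d1)/r1 = (u2-d2)/r2 = t and u1+u2 = 41
Step 2: u1 = d1 + r1*t and u2 = d2 + r2*t, so (d1 + r1*t) + (d2 + r2*t) = 41
Step 3: t = (41 - 1 - 1)/(26 + 16) = 39/42 = 13/14
Step 4: u1 = d1 + r1*t = 1 + 26 * 13/14 = 176/7
Step 5: (Check: u2 = d2 + r2*t = 111/7; u1+u2 = 176/7 + 111/7 = 41, on the frontier.)

176/7


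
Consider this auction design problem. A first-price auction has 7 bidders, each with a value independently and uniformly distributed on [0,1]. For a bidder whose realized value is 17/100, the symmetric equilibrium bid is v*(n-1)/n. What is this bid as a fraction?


Step 1: The symmetric BNE bidding function is b(v) = v * (n-1) / n
Step 2: Substitute v = 17/100 and n = 7
Step 3: b = 17/100 * 6/7
Step 4: b = 51/350

51/350
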